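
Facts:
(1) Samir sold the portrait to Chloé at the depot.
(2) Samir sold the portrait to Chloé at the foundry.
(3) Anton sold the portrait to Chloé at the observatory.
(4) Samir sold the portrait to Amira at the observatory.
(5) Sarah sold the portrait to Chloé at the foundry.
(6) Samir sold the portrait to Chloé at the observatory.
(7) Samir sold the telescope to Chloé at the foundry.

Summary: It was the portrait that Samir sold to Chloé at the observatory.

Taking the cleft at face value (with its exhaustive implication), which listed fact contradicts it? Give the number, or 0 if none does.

The cleft puts "the portrait" in focus and presupposes the open proposition with Samir as agent and Chloé as recipient and at the observatory as setting.
The exhaustive reading says no other thing fits that background.
No listed fact matches the background with a different thing. Exhaustivity holds.

0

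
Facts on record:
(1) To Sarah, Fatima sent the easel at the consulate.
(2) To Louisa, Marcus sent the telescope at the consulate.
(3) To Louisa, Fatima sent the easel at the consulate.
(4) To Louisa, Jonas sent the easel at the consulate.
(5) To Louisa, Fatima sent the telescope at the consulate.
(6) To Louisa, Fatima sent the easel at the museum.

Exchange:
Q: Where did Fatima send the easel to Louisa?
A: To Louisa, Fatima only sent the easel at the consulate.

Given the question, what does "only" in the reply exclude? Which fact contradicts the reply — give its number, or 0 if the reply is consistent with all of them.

6

The question "Where did ...?" targets the setting, so in the reply the focus falls on "at the consulate".
"Only" then excludes alternative settings while the background — agent = Fatima, thing = the easel, recipient = Louisa — is held fixed.
Fact (6) keeps agent = Fatima, thing = the easel, recipient = Louisa but has setting = at the museum; that refutes the reply.
(Fact (1) would refute a reading with focus on the recipient — but that is not what the question asks.)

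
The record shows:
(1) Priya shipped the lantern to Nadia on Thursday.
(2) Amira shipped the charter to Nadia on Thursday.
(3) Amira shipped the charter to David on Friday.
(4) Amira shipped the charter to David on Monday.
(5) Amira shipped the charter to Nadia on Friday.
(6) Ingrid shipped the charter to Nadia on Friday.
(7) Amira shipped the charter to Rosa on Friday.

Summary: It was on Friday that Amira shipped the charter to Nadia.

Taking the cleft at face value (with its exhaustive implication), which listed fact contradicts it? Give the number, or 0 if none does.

The cleft puts "on Friday" in focus and presupposes the open proposition with same agent, thing, recipient (Amira / the charter / Nadia).
The exhaustive reading says no other setting fits that background.
Fact (2) shares the background but with setting = on Thursday; exhaustivity is violated.

2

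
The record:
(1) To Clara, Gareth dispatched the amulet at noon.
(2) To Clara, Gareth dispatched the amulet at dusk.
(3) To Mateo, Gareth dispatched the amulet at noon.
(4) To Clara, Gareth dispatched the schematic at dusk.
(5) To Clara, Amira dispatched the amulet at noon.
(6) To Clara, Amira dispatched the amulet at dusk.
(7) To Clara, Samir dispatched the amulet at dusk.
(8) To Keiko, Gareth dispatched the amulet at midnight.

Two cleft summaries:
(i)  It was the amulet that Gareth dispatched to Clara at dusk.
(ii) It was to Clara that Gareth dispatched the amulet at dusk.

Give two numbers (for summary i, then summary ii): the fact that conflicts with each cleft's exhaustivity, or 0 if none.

4, 0

(i): focus "the amulet". Looking for Gareth as agent and Clara as recipient and at dusk as setting with some other thing — fact (4) has the schematic there. Refuted.
(ii): focus "Clara". No fact shares Gareth as agent and the amulet as thing and at dusk as setting with a different recipient. 0.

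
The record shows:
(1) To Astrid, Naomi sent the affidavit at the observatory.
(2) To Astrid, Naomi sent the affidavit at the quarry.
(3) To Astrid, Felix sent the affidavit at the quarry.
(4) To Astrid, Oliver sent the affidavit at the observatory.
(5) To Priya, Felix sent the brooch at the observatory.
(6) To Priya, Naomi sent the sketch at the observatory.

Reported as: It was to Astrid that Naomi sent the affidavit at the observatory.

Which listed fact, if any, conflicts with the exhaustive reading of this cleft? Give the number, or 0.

Focus of the cleft: "Astrid" (the recipient). Presupposed background: Naomi as agent and the affidavit as thing and at the observatory as setting.
Exhaustivity: Astrid is the only recipient satisfying that background.
No listed fact matches the background with a different recipient. Exhaustivity holds.

0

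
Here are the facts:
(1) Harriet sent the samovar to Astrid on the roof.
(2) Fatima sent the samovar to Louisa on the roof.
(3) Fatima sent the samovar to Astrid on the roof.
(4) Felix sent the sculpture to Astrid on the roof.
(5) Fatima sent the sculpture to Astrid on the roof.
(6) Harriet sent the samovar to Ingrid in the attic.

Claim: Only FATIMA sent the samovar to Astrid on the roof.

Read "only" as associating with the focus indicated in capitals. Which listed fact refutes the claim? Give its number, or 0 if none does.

The capitals mark "Fatima" as focus. So "only" rules out other agents, with the rest (same thing, recipient, setting (the samovar / Astrid / on the roof)) as background.
Fact (1) matches on same thing, recipient, setting (the samovar / Astrid / on the roof), but has agent = Harriet instead. That refutes the claim.

1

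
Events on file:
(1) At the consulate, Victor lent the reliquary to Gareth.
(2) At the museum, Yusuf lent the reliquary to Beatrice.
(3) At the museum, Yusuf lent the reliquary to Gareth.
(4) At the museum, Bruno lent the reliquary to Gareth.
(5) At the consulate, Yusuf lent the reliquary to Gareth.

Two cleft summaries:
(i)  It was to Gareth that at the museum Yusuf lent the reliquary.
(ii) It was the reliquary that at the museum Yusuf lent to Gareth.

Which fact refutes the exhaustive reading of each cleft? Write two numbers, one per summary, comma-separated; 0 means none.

Summary (i) focuses "Gareth" (the recipient); background agent = Yusuf, thing = the reliquary, setting = at the museum. Fact (2) matches that background with recipient = Beatrice — refutes (i).
Summary (ii) focuses "the reliquary" (the thing); background agent = Yusuf, recipient = Gareth, setting = at the museum. No fact matches that background with a different thing, so 0.

2, 0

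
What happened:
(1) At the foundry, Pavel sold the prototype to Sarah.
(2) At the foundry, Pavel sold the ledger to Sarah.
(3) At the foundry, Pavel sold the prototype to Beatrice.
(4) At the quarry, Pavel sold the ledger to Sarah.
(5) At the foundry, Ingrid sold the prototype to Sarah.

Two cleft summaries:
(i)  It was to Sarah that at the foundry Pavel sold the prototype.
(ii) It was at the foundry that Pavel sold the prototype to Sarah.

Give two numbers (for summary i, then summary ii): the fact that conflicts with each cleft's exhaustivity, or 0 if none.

(i): focus "Sarah". Looking for Pavel as agent and the prototype as thing and at the foundry as setting with some other recipient — fact (3) has Beatrice there. Refuted.
(ii): focus "at the foundry". No fact shares Pavel as agent and the prototype as thing and Sarah as recipient with a different setting. 0.

3, 0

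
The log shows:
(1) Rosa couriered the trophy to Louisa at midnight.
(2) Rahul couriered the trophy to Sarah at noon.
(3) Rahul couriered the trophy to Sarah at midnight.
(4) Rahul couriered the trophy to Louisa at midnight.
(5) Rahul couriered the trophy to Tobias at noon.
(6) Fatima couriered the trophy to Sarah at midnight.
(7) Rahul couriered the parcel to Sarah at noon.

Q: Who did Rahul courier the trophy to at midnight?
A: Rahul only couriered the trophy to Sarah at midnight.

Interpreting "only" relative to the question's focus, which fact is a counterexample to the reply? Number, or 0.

4

The question "Who did ... to ...?" targets the recipient, so in the reply the focus falls on "Sarah".
"Only" then excludes alternative recipients while the background — Rahul as agent and the trophy as thing and at midnight as setting — is held fixed.
Fact (4) shares the background with a different recipient (Louisa) — counterexample.
(Fact (2) would refute a reading with focus on the setting — but that is not what the question asks.)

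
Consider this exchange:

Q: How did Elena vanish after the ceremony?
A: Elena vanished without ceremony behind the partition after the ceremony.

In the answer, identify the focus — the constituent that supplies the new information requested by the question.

The wh-word "how" asks about the manner.
In the answer, "Elena" and "after the ceremony" are given — repeated from the question.
"behind the partition" is also new, but it specifies the location, which is not what the question asks about — so it is not the focus.
The constituent filling the manner gap is "without ceremony"; that is the focus.

without ceremony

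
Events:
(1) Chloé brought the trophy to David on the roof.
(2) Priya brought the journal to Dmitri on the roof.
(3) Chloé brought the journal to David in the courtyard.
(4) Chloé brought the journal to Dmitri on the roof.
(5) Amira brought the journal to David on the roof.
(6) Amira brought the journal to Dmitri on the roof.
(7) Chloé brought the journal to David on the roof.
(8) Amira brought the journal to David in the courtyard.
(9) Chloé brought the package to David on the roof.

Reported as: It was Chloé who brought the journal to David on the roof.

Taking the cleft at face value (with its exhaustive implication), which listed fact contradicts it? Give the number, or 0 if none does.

The cleft puts "Chloé" in focus and presupposes the open proposition with thing = the journal, recipient = David, setting = on the roof.
The exhaustive reading says no other agent fits that background.
Fact (5) shares the background but with agent = Amira; exhaustivity is violated.

5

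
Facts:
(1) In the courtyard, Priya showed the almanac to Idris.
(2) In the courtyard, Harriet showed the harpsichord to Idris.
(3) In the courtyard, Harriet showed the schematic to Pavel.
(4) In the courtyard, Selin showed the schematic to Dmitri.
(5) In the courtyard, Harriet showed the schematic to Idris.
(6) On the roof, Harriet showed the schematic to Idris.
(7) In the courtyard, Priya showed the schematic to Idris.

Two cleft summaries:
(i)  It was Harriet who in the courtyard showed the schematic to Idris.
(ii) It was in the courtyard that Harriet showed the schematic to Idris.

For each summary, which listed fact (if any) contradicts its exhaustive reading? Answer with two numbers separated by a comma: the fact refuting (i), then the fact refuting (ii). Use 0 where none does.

7, 6

(i): focus "Harriet". Looking for same thing, recipient, setting (the schematic / Idris / in the courtyard) with some other agent — fact (7) has Priya there. Refuted.
(ii): focus "in the courtyard". Looking for same agent, thing, recipient (Harriet / the schematic / Idris) with some other setting — fact (6) has on the roof there. Refuted.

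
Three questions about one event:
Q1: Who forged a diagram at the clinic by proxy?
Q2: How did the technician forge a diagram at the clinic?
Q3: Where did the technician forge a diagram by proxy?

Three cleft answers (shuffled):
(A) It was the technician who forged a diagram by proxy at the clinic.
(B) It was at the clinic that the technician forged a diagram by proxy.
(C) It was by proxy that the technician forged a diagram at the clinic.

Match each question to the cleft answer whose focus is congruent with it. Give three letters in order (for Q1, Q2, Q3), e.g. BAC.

Q1 asks about the subject (agent); cleft (A) focuses "the technician", which is the subject (agent) — so Q1 → A.
Q2 asks about the manner; cleft (C) focuses "by proxy", which is the manner — so Q2 → C.
Q3 asks about the location; cleft (B) focuses "at the clinic", which is the location — so Q3 → B.
Mapping: Q1→A, Q2→C, Q3→B.

ACB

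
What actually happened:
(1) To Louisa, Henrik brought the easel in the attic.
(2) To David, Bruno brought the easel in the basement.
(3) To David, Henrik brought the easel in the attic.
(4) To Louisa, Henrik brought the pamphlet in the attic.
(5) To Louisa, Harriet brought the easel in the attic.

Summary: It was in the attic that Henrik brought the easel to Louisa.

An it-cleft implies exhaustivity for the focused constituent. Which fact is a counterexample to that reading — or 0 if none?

0

The cleft puts "in the attic" in focus and presupposes the open proposition with Henrik as agent and the easel as thing and Louisa as recipient.
The exhaustive reading says no other setting fits that background.
Every other fact differs from the presupposition on some backgrounded slot, so none challenges the exhaustivity.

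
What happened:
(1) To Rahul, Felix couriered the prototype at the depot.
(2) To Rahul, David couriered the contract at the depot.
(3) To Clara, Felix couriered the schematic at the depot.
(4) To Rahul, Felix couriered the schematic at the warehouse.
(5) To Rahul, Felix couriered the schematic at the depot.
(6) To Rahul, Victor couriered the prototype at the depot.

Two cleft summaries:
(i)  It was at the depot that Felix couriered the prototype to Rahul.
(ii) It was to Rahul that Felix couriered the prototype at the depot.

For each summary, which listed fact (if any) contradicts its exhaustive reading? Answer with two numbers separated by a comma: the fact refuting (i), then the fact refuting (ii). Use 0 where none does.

0, 0

Summary (i) focuses "at the depot" (the setting); background Felix as agent and the prototype as thing and Rahul as recipient. No fact matches that background with a different setting, so 0.
Summary (ii) focuses "Rahul" (the recipient); background Felix as agent and the prototype as thing and at the depot as setting. No fact matches that background with a different recipient, so 0.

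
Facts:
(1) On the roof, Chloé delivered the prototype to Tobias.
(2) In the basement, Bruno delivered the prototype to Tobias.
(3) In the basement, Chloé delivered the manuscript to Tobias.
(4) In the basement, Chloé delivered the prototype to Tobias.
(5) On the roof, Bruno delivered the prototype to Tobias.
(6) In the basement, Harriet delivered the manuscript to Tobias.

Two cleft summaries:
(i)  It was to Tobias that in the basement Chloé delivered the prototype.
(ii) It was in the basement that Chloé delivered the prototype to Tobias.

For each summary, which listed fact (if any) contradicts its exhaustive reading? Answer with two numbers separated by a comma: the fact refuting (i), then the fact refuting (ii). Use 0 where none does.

Summary (i) focuses "Tobias" (the recipient); background same agent, thing, setting (Chloé / the prototype / in the basement). No fact matches that background with a different recipient, so 0.
Summary (ii) focuses "in the basement" (the setting); background same agent, thing, recipient (Chloé / the prototype / Tobias). Fact (1) matches that background with setting = on the roof — refutes (ii).

0, 1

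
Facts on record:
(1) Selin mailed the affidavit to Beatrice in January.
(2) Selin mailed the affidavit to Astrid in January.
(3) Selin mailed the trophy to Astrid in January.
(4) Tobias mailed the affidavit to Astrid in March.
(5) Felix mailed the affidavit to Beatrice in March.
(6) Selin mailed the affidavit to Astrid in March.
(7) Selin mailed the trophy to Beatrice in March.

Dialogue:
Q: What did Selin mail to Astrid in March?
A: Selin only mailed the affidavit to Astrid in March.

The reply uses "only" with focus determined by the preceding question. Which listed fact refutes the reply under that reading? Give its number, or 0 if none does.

0

Answering "What did ...?" puts focus on the thing — here, "the affidavit".
"Only" then excludes alternative things while the background — agent = Selin, recipient = Astrid, setting = in March — is held fixed.
No listed fact shares that background with another thing. Nothing contradicts the reply.
(Fact (2) would refute a reading with focus on the setting — but that is not what the question asks.)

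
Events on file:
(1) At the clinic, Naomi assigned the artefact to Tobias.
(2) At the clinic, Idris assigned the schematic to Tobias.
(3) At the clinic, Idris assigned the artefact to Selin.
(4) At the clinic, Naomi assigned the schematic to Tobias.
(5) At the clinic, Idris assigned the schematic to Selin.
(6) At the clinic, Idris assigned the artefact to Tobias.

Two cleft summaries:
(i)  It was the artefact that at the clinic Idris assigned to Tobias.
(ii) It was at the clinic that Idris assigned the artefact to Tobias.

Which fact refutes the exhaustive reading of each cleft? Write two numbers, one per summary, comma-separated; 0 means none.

2, 0

(i): focus "the artefact". Looking for Idris as agent and Tobias as recipient and at the clinic as setting with some other thing — fact (2) has the schematic there. Refuted.
(ii): focus "at the clinic". No fact shares Idris as agent and the artefact as thing and Tobias as recipient with a different setting. 0.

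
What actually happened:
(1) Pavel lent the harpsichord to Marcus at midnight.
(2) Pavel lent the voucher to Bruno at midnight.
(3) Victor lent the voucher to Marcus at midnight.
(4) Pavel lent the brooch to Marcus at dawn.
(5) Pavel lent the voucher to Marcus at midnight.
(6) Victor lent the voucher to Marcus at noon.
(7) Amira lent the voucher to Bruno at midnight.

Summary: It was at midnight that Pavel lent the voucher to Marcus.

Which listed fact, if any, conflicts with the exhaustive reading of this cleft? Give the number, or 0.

Focus of the cleft: "at midnight" (the setting). Presupposed background: agent = Pavel, thing = the voucher, recipient = Marcus.
The exhaustive reading says no other setting fits that background.
Every other fact differs from the presupposition on some backgrounded slot, so none challenges the exhaustivity.

0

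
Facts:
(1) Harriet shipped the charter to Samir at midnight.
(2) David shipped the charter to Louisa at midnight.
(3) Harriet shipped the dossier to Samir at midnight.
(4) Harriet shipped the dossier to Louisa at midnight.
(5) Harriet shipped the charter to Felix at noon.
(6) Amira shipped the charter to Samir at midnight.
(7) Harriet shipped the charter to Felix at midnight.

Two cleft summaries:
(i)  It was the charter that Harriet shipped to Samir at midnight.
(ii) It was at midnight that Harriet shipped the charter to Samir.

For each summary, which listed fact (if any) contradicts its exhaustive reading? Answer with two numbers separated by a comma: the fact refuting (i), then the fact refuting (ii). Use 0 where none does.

(i): focus "the charter". Looking for Harriet as agent and Samir as recipient and at midnight as setting with some other thing — fact (3) has the dossier there. Refuted.
(ii): focus "at midnight". No fact shares Harriet as agent and the charter as thing and Samir as recipient with a different setting. 0.

3, 0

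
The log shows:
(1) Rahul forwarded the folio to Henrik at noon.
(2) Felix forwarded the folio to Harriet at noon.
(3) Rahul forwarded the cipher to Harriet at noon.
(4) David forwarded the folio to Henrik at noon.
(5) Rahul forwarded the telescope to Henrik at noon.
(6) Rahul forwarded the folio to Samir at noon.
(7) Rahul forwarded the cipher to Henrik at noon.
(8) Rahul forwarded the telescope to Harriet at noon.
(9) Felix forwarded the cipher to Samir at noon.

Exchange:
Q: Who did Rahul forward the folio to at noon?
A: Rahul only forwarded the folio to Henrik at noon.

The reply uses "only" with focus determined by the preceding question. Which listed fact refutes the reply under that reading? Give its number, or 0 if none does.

6

The question "Who did ... to ...?" targets the recipient, so in the reply the focus falls on "Henrik".
"Only" then excludes alternative recipients while the background — same agent, thing, setting (Rahul / the folio / at noon) — is held fixed.
Fact (6) shares the background with a different recipient (Samir) — counterexample.
(Fact (5) would refute a reading with focus on the thing — but that is not what the question asks.)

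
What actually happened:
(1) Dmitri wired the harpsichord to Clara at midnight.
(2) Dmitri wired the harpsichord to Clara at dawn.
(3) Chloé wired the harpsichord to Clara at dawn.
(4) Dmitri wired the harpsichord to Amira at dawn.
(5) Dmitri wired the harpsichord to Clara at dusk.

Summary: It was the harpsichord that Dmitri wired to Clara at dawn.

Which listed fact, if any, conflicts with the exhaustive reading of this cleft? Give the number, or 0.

0

Focus of the cleft: "the harpsichord" (the thing). Presupposed background: Dmitri as agent and Clara as recipient and at dawn as setting.
Exhaustivity: the harpsichord is the only thing satisfying that background.
Every other fact differs from the presupposition on some backgrounded slot, so none challenges the exhaustivity.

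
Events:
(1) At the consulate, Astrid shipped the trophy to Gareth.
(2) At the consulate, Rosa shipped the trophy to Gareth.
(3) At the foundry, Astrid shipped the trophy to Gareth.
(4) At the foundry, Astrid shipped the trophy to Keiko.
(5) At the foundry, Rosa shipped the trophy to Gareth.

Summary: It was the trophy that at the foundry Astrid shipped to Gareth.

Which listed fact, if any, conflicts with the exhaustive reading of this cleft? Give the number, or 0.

0

The cleft puts "the trophy" in focus and presupposes the open proposition with Astrid as agent and Gareth as recipient and at the foundry as setting.
The exhaustive reading says no other thing fits that background.
No listed fact matches the background with a different thing. Exhaustivity holds.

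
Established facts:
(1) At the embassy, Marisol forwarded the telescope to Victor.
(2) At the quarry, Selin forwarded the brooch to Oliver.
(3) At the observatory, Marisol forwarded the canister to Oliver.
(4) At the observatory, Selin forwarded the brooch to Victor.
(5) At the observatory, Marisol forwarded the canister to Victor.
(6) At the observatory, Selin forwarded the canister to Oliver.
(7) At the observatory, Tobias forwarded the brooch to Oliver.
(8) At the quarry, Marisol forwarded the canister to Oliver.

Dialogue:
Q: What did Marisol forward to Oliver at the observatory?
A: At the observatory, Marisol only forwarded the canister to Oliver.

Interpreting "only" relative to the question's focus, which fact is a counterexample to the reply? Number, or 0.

The question "What did ...?" targets the thing, so in the reply the focus falls on "the canister".
So "only" ranges over things; the rest (Marisol as agent and Oliver as recipient and at the observatory as setting) is presupposed.
No fact keeps Marisol as agent and Oliver as recipient and at the observatory as setting while changing the thing; every other fact differs on something backgrounded. The reply stands.
(Fact (5) would refute a reading with focus on the recipient — but that is not what the question asks.)

0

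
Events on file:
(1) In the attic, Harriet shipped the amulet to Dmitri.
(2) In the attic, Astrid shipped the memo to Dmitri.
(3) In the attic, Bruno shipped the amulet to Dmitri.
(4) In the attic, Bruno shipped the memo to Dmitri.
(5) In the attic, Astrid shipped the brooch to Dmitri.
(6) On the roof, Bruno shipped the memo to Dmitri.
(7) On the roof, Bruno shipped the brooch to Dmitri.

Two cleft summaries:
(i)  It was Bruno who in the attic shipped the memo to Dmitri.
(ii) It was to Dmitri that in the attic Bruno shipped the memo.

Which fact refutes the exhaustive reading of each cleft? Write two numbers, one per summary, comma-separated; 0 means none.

Summary (i) focuses "Bruno" (the agent); background thing = the memo, recipient = Dmitri, setting = in the attic. Fact (2) matches that background with agent = Astrid — refutes (i).
Summary (ii) focuses "Dmitri" (the recipient); background agent = Bruno, thing = the memo, setting = in the attic. No fact matches that background with a different recipient, so 0.

2, 0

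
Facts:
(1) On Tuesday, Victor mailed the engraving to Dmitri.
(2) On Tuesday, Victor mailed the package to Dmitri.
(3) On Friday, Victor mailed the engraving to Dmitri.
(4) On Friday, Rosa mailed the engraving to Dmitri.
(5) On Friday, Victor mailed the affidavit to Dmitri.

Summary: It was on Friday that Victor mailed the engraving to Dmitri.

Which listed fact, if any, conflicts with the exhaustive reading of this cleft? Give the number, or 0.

1

The cleft puts "on Friday" in focus and presupposes the open proposition with Victor as agent and the engraving as thing and Dmitri as recipient.
The exhaustive reading says no other setting fits that background.
But fact (1) also has Victor as agent and the engraving as thing and Dmitri as recipient, with setting = on Tuesday — so the exhaustive reading fails.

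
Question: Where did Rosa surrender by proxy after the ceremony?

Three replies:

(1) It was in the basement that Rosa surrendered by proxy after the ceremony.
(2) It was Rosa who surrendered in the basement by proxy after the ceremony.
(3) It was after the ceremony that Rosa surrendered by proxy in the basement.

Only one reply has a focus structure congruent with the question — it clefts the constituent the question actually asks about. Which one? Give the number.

The question word "where" targets the location.
Option (1) clefts "in the basement" — that matches what the question asks about.
Option (2) clefts "Rosa" — the subject (agent), not what was asked.
Option (3) clefts "after the ceremony" — the time, not what was asked.
So the congruent reply is (1).

1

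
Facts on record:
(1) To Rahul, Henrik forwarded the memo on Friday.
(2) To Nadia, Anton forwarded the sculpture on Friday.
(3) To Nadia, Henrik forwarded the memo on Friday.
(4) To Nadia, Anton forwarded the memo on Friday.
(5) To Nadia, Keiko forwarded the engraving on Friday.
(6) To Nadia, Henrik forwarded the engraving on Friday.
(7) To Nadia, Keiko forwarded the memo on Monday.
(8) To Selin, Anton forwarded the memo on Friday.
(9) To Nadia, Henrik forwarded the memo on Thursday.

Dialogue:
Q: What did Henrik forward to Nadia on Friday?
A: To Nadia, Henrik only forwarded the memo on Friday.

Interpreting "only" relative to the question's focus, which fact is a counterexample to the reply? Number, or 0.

Answering "What did ...?" puts focus on the thing — here, "the memo".
So "only" ranges over things; the rest (Henrik as agent and Nadia as recipient and on Friday as setting) is presupposed.
Fact (6) keeps Henrik as agent and Nadia as recipient and on Friday as setting but has thing = the engraving; that refutes the reply.
(Fact (1) would refute a reading with focus on the recipient — but that is not what the question asks.)

6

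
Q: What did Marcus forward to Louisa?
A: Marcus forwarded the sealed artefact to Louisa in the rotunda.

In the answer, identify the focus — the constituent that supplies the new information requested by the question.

the sealed artefact

The wh-word "what" asks about the direct object.
In the answer, "Marcus" and "to Louisa" are given — repeated from the question.
"in the rotunda" is also new, but it specifies the location, which is not what the question asks about — so it is not the focus.
The constituent filling the direct object gap is "the sealed artefact"; that is the focus.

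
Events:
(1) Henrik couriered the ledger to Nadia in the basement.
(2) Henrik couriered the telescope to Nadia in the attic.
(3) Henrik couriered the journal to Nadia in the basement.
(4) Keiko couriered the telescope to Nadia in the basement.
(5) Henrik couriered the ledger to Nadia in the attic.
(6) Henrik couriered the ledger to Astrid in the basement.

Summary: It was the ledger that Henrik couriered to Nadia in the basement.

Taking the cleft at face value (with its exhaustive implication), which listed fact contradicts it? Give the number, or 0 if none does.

The cleft puts "the ledger" in focus and presupposes the open proposition with agent = Henrik, recipient = Nadia, setting = in the basement.
Exhaustivity: the ledger is the only thing satisfying that background.
But fact (3) also has agent = Henrik, recipient = Nadia, setting = in the basement, with thing = the journal — so the exhaustive reading fails.

3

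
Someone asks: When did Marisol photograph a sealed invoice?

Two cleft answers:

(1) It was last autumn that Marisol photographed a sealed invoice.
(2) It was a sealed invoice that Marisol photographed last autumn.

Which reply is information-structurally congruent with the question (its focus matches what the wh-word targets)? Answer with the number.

1

The question word "when" targets the time.
Option (1) clefts "last autumn" — that matches what the question asks about.
Option (2) clefts "a sealed invoice" — the direct object, not what was asked.
So the congruent reply is (1).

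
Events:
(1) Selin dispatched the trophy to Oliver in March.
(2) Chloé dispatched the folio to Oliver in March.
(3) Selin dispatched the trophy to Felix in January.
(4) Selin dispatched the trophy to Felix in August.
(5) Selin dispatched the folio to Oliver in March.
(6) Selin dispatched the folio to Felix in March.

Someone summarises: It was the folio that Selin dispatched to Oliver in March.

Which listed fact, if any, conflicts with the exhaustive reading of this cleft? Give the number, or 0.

Focus of the cleft: "the folio" (the thing). Presupposed background: Selin as agent and Oliver as recipient and in March as setting.
Exhaustivity: the folio is the only thing satisfying that background.
Fact (1) shares the background but with thing = the trophy; exhaustivity is violated.

1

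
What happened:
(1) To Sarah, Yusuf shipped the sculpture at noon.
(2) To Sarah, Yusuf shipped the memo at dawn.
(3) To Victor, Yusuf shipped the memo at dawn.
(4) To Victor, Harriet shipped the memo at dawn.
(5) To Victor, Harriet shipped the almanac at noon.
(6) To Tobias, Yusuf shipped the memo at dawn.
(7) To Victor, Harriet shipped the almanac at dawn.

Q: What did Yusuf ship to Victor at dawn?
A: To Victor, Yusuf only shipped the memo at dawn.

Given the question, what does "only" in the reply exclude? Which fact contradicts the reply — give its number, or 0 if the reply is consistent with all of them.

0

Answering "What did ...?" puts focus on the thing — here, "the memo".
"Only" then excludes alternative things while the background — Yusuf as agent and Victor as recipient and at dawn as setting — is held fixed.
No fact keeps Yusuf as agent and Victor as recipient and at dawn as setting while changing the thing; every other fact differs on something backgrounded. The reply stands.
(Fact (2) would refute a reading with focus on the recipient — but that is not what the question asks.)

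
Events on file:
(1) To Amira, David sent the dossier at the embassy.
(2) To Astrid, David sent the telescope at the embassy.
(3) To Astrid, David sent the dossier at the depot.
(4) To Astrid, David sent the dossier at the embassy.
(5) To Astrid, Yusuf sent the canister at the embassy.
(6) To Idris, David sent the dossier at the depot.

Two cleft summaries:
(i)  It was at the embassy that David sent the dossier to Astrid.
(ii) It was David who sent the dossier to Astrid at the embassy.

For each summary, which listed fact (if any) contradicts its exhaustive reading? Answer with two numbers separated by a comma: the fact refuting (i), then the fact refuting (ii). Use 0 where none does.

3, 0

Summary (i) focuses "at the embassy" (the setting); background same agent, thing, recipient (David / the dossier / Astrid). Fact (3) matches that background with setting = at the depot — refutes (i).
Summary (ii) focuses "David" (the agent); background same thing, recipient, setting (the dossier / Astrid / at the embassy). No fact matches that background with a different agent, so 0.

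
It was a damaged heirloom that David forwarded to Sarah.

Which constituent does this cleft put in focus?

a damaged heirloom

In an it-cleft "It was X that/who ...", the clefted constituent X is the focus; the that/who-clause expresses the presupposed open proposition.
Here the focus is "a damaged heirloom". The backgrounded (presupposed) material includes "David" and "to Sarah".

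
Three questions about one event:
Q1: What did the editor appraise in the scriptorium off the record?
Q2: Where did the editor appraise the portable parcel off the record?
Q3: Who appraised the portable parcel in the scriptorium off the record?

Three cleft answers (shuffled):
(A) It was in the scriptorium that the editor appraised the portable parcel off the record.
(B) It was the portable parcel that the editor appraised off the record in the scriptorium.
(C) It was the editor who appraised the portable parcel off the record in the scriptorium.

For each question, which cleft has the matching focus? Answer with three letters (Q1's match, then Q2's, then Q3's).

Q1 asks about the direct object; cleft (B) focuses "the portable parcel", which is the direct object — so Q1 → B.
Q2 asks about the location; cleft (A) focuses "in the scriptorium", which is the location — so Q2 → A.
Q3 asks about the subject (agent); cleft (C) focuses "the editor", which is the subject (agent) — so Q3 → C.
Mapping: Q1→B, Q2→A, Q3→C.

BAC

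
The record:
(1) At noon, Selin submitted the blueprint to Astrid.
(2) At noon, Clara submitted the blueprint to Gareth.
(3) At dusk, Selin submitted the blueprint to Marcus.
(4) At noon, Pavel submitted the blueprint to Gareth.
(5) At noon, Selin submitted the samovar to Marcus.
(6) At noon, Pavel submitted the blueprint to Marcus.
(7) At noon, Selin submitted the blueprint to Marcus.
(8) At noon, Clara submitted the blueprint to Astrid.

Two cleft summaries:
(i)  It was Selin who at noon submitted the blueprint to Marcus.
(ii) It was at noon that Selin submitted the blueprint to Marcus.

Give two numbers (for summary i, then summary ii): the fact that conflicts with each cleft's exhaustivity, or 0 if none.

6, 3

(i): focus "Selin". Looking for same thing, recipient, setting (the blueprint / Marcus / at noon) with some other agent — fact (6) has Pavel there. Refuted.
(ii): focus "at noon". Looking for same agent, thing, recipient (Selin / the blueprint / Marcus) with some other setting — fact (3) has at dusk there. Refuted.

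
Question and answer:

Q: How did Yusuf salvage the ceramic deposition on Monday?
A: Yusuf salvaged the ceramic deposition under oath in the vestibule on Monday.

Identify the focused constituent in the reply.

The wh-word "how" asks about the manner.
In the answer, "Yusuf", "the ceramic deposition" and "on Monday" are given — repeated from the question.
"in the vestibule" is also new, but it specifies the location, which is not what the question asks about — so it is not the focus.
The constituent filling the manner gap is "under oath"; that is the focus.

under oath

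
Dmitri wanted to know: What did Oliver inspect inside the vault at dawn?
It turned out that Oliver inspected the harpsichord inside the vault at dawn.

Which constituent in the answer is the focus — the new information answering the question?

the harpsichord

The wh-word "what" asks about the direct object.
In the answer, "Oliver", "inside the vault" and "at dawn" are given — repeated from the question.
The constituent filling the direct object gap is "the harpsichord"; that is the focus and would carry nuclear stress.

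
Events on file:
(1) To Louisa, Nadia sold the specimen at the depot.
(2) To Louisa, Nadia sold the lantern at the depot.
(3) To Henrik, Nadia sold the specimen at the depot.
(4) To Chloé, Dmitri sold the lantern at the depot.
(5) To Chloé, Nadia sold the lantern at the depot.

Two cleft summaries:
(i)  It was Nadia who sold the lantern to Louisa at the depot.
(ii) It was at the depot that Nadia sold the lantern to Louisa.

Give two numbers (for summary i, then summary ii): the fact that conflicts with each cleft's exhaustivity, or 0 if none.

0, 0

Summary (i) focuses "Nadia" (the agent); background the lantern as thing and Louisa as recipient and at the depot as setting. No fact matches that background with a different agent, so 0.
Summary (ii) focuses "at the depot" (the setting); background Nadia as agent and the lantern as thing and Louisa as recipient. No fact matches that background with a different setting, so 0.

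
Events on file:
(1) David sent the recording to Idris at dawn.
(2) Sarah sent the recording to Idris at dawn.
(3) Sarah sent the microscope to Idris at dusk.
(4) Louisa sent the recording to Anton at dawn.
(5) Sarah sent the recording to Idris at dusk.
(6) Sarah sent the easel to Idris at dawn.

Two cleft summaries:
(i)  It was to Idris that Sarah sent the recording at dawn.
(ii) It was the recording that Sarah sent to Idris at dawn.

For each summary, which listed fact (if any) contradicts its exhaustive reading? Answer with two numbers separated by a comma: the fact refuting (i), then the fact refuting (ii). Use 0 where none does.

(i): focus "Idris". No fact shares same agent, thing, setting (Sarah / the recording / at dawn) with a different recipient. 0.
(ii): focus "the recording". Looking for same agent, recipient, setting (Sarah / Idris / at dawn) with some other thing — fact (6) has the easel there. Refuted.

0, 6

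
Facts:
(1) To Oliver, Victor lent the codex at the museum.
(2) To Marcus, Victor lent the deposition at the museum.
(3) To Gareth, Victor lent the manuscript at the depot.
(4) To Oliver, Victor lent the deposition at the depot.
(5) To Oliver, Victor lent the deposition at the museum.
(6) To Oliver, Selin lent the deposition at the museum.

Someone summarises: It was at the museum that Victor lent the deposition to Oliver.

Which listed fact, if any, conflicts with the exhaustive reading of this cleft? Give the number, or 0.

4

Focus of the cleft: "at the museum" (the setting). Presupposed background: same agent, thing, recipient (Victor / the deposition / Oliver).
Exhaustivity: at the museum is the only setting satisfying that background.
Fact (4) shares the background but with setting = at the depot; exhaustivity is violated.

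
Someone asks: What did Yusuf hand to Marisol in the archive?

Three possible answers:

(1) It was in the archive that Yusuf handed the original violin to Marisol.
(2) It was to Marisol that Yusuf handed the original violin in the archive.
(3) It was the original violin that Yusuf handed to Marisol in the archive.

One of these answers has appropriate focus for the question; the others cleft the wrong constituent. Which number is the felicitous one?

3

The question word "what" targets the direct object.
Option (1) clefts "in the archive" — the location, not what was asked.
Option (2) clefts "to Marisol" — the recipient, not what was asked.
Option (3) clefts "the original violin" — that matches what the question asks about.
So the congruent reply is (3).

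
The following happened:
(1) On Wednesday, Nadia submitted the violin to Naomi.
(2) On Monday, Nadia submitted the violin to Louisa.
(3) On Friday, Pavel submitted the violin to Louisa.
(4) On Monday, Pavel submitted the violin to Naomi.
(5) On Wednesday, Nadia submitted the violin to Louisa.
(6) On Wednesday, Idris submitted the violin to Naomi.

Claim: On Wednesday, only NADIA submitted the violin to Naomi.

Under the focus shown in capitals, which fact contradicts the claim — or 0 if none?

Focus (in capitals) is "Nadia" — the agent. "Only" excludes alternative agents while holding fixed thing = the violin, recipient = Naomi, setting = on Wednesday.
Fact (6) matches on thing = the violin, recipient = Naomi, setting = on Wednesday, but has agent = Idris instead. That refutes the claim.

6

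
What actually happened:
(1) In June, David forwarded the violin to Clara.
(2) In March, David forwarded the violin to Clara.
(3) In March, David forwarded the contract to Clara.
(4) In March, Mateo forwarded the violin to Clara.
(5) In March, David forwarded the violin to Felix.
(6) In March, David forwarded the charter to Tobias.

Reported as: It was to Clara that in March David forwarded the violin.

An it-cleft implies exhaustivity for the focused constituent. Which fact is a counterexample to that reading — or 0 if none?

Focus of the cleft: "Clara" (the recipient). Presupposed background: same agent, thing, setting (David / the violin / in March).
Exhaustivity: Clara is the only recipient satisfying that background.
Fact (5) shares the background but with recipient = Felix; exhaustivity is violated.

5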